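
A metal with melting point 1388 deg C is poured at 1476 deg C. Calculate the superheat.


Formula: Superheat = T_pour - T_melt
Superheat = 1476 - 1388 = 88 deg C

88 deg C


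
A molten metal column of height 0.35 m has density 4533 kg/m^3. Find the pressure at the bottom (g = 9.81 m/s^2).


Formula: P = rho * g * h
rho * g = 4533 * 9.81 = 44468.73 N/m^3
P = 44468.73 * 0.35 = 15564.0555 Pa


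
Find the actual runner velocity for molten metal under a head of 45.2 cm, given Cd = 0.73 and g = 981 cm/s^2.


Formula: v = Cd * sqrt(2 * g * h)  (Torricelli with discharge coefficient)
2*g*h = 2 * 981 * 45.2 = 88682.4 cm^2/s^2
sqrt(88682.4) = 297.79590 cm/s
v = 0.73 * 297.79590 = 217.3910 cm/s


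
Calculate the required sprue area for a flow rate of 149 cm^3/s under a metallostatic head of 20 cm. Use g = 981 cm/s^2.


Formula: v = sqrt(2*g*h), A = Q/v
Velocity: v = sqrt(2 * 981 * 20) = sqrt(39240) = 198.0909 cm/s
Sprue area: A = Q / v = 149 / 198.0909 = 0.7522 cm^2

Answer: 0.7522 cm^2


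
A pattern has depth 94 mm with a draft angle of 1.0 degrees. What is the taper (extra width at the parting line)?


Formula: taper = depth * tan(draft_angle)
tan(1.0 deg) = 0.0174551
taper = 94 mm * 0.0174551 = 1.6408 mm

Answer: 1.6408 mm


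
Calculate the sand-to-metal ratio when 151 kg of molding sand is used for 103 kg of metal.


Formula: Sand-to-Metal Ratio = W_sand / W_metal
Ratio = 151 kg / 103 kg = 1.4660

Answer: 1.4660


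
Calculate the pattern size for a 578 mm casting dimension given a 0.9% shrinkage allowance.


Formula: L_pattern = L_casting * (1 + shrinkage_rate/100)
Shrinkage factor = 1 + 0.9/100 = 1.009
L_pattern = 578 mm * 1.009 = 583.2020 mm

583.2020 mm


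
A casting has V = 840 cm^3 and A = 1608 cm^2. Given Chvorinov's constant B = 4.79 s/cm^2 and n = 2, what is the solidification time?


Formula: t_s = B * (V/A)^n  (Chvorinov's rule, n=2)
Modulus M = V/A = 840/1608 = 0.522388 cm
M^2 = 0.522388^2 = 0.272889 cm^2
t_s = 4.79 * 0.272889 = 1.3071 s

Final answer: 1.3071 s


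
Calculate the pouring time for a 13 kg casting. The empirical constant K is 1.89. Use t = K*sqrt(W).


Formula: t = K * sqrt(W)
sqrt(W) = sqrt(13) = 3.60555
t = 1.89 * 3.60555 = 6.8145 s

6.8145 s


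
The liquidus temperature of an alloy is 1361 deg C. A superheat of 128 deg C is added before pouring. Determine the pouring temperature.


Formula: T_pour = T_melt + Superheat
T_pour = 1361 + 128 = 1489 deg C

Final answer: 1489 deg C


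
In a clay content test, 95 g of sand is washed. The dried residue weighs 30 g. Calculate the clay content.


Formula: Clay% = (W_total - W_washed) / W_total * 100
Clay mass = 95 - 30 = 65 g
Clay% = 65 / 95 * 100 = 68.4211%

68.4211%


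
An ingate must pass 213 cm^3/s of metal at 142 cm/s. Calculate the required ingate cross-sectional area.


Formula: A_ingate = Q / v  (continuity equation)
A = 213 cm^3/s / 142 cm/s = 1.5000 cm^2

Final answer: 1.5000 cm^2


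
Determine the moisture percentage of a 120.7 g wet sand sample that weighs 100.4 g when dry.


Formula: MC = (W_wet - W_dry) / W_wet * 100
Water mass = 120.7 - 100.4 = 20.3 g
MC = 20.3 / 120.7 * 100 = 16.8186%

Answer: 16.8186%


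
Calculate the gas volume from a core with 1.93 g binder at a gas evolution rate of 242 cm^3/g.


Formula: V_gas = W_binder * gas_evolution_rate
V = 1.93 g * 242 cm^3/g = 467.0600 cm^3

Answer: 467.0600 cm^3


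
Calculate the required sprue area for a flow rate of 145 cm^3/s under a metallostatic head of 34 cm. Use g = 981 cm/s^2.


Formula: v = sqrt(2*g*h), A = Q/v
Velocity: v = sqrt(2 * 981 * 34) = sqrt(66708) = 258.2789 cm/s
Sprue area: A = Q / v = 145 / 258.2789 = 0.5614 cm^2

Answer: 0.5614 cm^2


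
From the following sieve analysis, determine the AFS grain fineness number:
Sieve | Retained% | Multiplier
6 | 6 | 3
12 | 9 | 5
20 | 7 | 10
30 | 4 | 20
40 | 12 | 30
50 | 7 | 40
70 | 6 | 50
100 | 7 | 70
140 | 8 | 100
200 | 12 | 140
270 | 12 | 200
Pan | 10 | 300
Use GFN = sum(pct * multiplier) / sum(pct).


Formula: GFN = sum(pct * multiplier) / sum(pct)
sum(pct * multiplier) = 9523
sum(pct) = 100
GFN = 9523 / 100 = 95.23


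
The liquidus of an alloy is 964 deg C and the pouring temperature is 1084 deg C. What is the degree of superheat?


Formula: Superheat = T_pour - T_melt
Superheat = 1084 - 964 = 120 deg C

Answer: 120 deg C


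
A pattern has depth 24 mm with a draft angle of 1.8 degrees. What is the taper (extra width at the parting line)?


Formula: taper = depth * tan(draft_angle)
tan(1.8 deg) = 0.0314263
taper = 24 mm * 0.0314263 = 0.7542 mm


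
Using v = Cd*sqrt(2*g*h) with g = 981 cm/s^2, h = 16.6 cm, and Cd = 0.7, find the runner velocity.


Formula: v = Cd * sqrt(2 * g * h)  (Torricelli with discharge coefficient)
2*g*h = 2 * 981 * 16.6 = 32569.2 cm^2/s^2
sqrt(32569.2) = 180.46939 cm/s
v = 0.7 * 180.46939 = 126.3286 cm/s

126.3286 cm/s


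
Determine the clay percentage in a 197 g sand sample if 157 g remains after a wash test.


Formula: Clay% = (W_total - W_washed) / W_total * 100
Clay mass = 197 - 157 = 40 g
Clay% = 40 / 197 * 100 = 20.3046%

20.3046%


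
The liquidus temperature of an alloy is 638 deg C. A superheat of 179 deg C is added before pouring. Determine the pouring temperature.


Formula: T_pour = T_melt + Superheat
T_pour = 638 + 179 = 817 deg C

Answer: 817 deg C


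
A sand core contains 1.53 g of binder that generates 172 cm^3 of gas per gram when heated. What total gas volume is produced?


Formula: V_gas = W_binder * gas_evolution_rate
V = 1.53 g * 172 cm^3/g = 263.1600 cm^3

Answer: 263.1600 cm^3


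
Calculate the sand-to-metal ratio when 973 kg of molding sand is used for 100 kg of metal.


Formula: Sand-to-Metal Ratio = W_sand / W_metal
Ratio = 973 kg / 100 kg = 9.7300

Final answer: 9.7300


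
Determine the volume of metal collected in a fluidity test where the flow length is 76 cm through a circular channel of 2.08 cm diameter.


Formula: V = pi * (d/2)^2 * L  (cylinder volume)
Radius = 2.08/2 = 1.04 cm
V = pi * 1.04^2 * 76 = 258.2439 cm^3

Answer: 258.2439 cm^3


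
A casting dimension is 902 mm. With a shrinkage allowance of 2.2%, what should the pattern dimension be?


Formula: L_pattern = L_casting * (1 + shrinkage_rate/100)
Shrinkage factor = 1 + 2.2/100 = 1.022
L_pattern = 902 mm * 1.022 = 921.8440 mm

921.8440 mm


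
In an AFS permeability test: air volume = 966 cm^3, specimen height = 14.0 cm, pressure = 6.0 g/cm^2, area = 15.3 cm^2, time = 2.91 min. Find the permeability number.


Formula: Permeability Number P = (V * H) / (p * A * t)
Numerator: V * H = 966 * 14.0 = 13524.0
Denominator: p * A * t = 6.0 * 15.3 * 2.91 = 267.138
P = 13524.0 / 267.138 = 50.6255

Final answer: 50.6255


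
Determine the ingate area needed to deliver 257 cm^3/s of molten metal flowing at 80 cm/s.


Formula: A_ingate = Q / v  (continuity equation)
A = 257 cm^3/s / 80 cm/s = 3.2125 cm^2

Answer: 3.2125 cm^2


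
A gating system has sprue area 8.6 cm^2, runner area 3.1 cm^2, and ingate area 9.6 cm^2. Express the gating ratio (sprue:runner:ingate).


Sprue:Runner:Ingate = 1 : 3.1/8.6 : 9.6/8.6 = 1:0.36:1.12

Answer: 1:0.36:1.12


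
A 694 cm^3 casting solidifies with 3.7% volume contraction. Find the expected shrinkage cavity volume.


Formula: V_shrink = V_casting * shrinkage_pct / 100
V_shrink = 694 cm^3 * 3.7 / 100 = 25.6780 cm^3

Final answer: 25.6780 cm^3


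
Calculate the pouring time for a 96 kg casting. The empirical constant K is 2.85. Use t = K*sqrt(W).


Formula: t = K * sqrt(W)
sqrt(W) = sqrt(96) = 9.79796
t = 2.85 * 9.79796 = 27.9242 s

Answer: 27.9242 s


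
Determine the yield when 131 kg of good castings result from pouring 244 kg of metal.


Formula: Casting Yield = (W_good / W_total) * 100
Yield = (131 kg / 244 kg) * 100 = 53.6885%

53.6885%


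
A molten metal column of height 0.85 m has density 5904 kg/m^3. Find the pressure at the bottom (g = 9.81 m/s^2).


Formula: P = rho * g * h
rho * g = 5904 * 9.81 = 57918.24 N/m^3
P = 57918.24 * 0.85 = 49230.5040 Pa

Final answer: 49230.5040 Pa


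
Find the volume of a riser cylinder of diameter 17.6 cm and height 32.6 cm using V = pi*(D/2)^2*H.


Formula: V = pi * (D/2)^2 * H  (cylinder volume)
Radius = D/2 = 17.6/2 = 8.8 cm
V = pi * 8.8^2 * 32.6 = 7931.0889 cm^3

Answer: 7931.0889 cm^3


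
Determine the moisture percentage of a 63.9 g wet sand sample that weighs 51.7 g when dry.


Formula: MC = (W_wet - W_dry) / W_wet * 100
Water mass = 63.9 - 51.7 = 12.2 g
MC = 12.2 / 63.9 * 100 = 19.0923%

19.0923%


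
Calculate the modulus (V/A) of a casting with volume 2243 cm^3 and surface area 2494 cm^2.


Formula: Casting Modulus M = V / A
M = 2243 cm^3 / 2494 cm^2 = 0.8994 cm

Final answer: 0.8994 cm


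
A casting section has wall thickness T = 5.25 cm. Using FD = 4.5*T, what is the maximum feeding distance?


Formula: FD = 4.5 * T  (riser feeding-distance rule)
FD = 4.5 * 5.25 cm = 23.6250 cm

23.6250 cm


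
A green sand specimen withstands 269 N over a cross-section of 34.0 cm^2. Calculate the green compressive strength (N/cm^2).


Formula: Compressive Strength = Force / Area
Strength = 269 N / 34.0 cm^2 = 7.9118 N/cm^2

Answer: 7.9118 N/cm^2


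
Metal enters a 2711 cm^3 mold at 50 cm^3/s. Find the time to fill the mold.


Formula: t_fill = V_mold / Q_flow
t = 2711 cm^3 / 50 cm^3/s = 54.2200 s


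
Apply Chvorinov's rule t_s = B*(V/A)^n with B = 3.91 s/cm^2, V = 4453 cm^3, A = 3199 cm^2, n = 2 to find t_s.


Formula: t_s = B * (V/A)^n  (Chvorinov's rule, n=2)
Modulus M = V/A = 4453/3199 = 1.391997 cm
M^2 = 1.391997^2 = 1.937656 cm^2
t_s = 3.91 * 1.937656 = 7.5762 s

Answer: 7.5762 s


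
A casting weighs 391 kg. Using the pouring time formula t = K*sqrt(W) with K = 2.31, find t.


Formula: t = K * sqrt(W)
sqrt(W) = sqrt(391) = 19.77372
t = 2.31 * 19.77372 = 45.6773 s

45.6773 s


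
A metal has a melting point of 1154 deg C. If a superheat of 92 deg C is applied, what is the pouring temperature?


Formula: T_pour = T_melt + Superheat
T_pour = 1154 + 92 = 1246 deg C

Answer: 1246 deg C


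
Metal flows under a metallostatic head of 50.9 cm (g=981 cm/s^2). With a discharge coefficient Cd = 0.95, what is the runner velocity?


Formula: v = Cd * sqrt(2 * g * h)  (Torricelli with discharge coefficient)
2*g*h = 2 * 981 * 50.9 = 99865.8 cm^2/s^2
sqrt(99865.8) = 316.01551 cm/s
v = 0.95 * 316.01551 = 300.2147 cm/s

Final answer: 300.2147 cm/s


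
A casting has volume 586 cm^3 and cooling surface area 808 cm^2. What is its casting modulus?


Formula: Casting Modulus M = V / A
M = 586 cm^3 / 808 cm^2 = 0.7252 cm

Final answer: 0.7252 cm


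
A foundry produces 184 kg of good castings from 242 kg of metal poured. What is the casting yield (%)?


Formula: Casting Yield = (W_good / W_total) * 100
Yield = (184 kg / 242 kg) * 100 = 76.0331%

Answer: 76.0331%


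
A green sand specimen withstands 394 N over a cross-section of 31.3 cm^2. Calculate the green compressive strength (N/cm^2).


Formula: Compressive Strength = Force / Area
Strength = 394 N / 31.3 cm^2 = 12.5879 N/cm^2

Final answer: 12.5879 N/cm^2


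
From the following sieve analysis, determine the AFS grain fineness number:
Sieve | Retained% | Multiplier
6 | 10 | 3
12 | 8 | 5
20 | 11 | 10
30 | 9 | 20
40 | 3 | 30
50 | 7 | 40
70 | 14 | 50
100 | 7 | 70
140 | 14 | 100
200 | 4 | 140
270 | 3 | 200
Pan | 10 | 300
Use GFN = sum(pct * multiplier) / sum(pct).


Formula: GFN = sum(pct * multiplier) / sum(pct)
sum(pct * multiplier) = 7480
sum(pct) = 100
GFN = 7480 / 100 = 74.80

Answer: 74.80


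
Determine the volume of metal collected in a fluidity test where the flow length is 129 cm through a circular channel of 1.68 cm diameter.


Formula: V = pi * (d/2)^2 * L  (cylinder volume)
Radius = 1.68/2 = 0.84 cm
V = pi * 0.84^2 * 129 = 285.9553 cm^3


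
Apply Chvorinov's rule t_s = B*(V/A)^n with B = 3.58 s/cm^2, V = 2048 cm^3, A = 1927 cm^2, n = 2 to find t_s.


Formula: t_s = B * (V/A)^n  (Chvorinov's rule, n=2)
Modulus M = V/A = 2048/1927 = 1.062792 cm
M^2 = 1.062792^2 = 1.129527 cm^2
t_s = 3.58 * 1.129527 = 4.0437 s


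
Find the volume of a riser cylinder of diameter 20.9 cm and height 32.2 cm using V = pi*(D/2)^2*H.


Formula: V = pi * (D/2)^2 * H  (cylinder volume)
Radius = D/2 = 20.9/2 = 10.45 cm
V = pi * 10.45^2 * 32.2 = 11046.8467 cm^3


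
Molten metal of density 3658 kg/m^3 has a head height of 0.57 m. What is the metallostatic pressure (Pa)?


Formula: P = rho * g * h
rho * g = 3658 * 9.81 = 35884.98 N/m^3
P = 35884.98 * 0.57 = 20454.4386 Pa

20454.4386 Pa


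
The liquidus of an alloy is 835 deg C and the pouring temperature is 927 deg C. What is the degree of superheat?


Formula: Superheat = T_pour - T_melt
Superheat = 927 - 835 = 92 deg C


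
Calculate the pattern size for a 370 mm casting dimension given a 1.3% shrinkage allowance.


Formula: L_pattern = L_casting * (1 + shrinkage_rate/100)
Shrinkage factor = 1 + 1.3/100 = 1.013
L_pattern = 370 mm * 1.013 = 374.8100 mm


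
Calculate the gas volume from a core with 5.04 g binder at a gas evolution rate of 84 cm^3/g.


Formula: V_gas = W_binder * gas_evolution_rate
V = 5.04 g * 84 cm^3/g = 423.3600 cm^3


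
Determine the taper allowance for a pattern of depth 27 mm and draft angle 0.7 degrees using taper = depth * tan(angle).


Formula: taper = depth * tan(draft_angle)
tan(0.7 deg) = 0.0122179
taper = 27 mm * 0.0122179 = 0.3299 mm

Final answer: 0.3299 mm


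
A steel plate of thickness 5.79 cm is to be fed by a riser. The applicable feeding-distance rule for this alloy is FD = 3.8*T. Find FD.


Formula: FD = 3.8 * T  (riser feeding-distance rule)
FD = 3.8 * 5.79 cm = 22.0020 cm

22.0020 cm


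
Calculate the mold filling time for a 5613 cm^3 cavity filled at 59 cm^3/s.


Formula: t_fill = V_mold / Q_flow
t = 5613 cm^3 / 59 cm^3/s = 95.1356 s


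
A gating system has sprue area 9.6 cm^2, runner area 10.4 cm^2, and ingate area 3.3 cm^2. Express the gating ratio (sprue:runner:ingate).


Sprue:Runner:Ingate = 1 : 10.4/9.6 : 3.3/9.6 = 1:1.08:0.34

Final answer: 1:1.08:0.34


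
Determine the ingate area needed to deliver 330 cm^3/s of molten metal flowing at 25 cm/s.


Formula: A_ingate = Q / v  (continuity equation)
A = 330 cm^3/s / 25 cm/s = 13.2000 cm^2


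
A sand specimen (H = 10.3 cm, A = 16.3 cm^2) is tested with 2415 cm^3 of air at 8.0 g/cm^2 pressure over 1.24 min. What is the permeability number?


Formula: Permeability Number P = (V * H) / (p * A * t)
Numerator: V * H = 2415 * 10.3 = 24874.5
Denominator: p * A * t = 8.0 * 16.3 * 1.24 = 161.696
P = 24874.5 / 161.696 = 153.8350

153.8350


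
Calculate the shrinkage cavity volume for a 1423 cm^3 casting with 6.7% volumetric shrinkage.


Formula: V_shrink = V_casting * shrinkage_pct / 100
V_shrink = 1423 cm^3 * 6.7 / 100 = 95.3410 cm^3

Final answer: 95.3410 cm^3


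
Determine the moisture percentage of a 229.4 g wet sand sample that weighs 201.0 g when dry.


Formula: MC = (W_wet - W_dry) / W_wet * 100
Water mass = 229.4 - 201.0 = 28.4 g
MC = 28.4 / 229.4 * 100 = 12.3801%


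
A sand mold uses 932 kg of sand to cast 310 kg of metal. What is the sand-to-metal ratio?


Formula: Sand-to-Metal Ratio = W_sand / W_metal
Ratio = 932 kg / 310 kg = 3.0065

Answer: 3.0065


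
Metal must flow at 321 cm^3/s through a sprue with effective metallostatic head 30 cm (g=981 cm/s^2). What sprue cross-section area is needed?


Formula: v = sqrt(2*g*h), A = Q/v
Velocity: v = sqrt(2 * 981 * 30) = sqrt(58860) = 242.6108 cm/s
Sprue area: A = Q / v = 321 / 242.6108 = 1.3231 cm^2

Final answer: 1.3231 cm^2


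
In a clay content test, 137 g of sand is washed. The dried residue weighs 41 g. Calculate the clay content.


Formula: Clay% = (W_total - W_washed) / W_total * 100
Clay mass = 137 - 41 = 96 g
Clay% = 96 / 137 * 100 = 70.0730%

Answer: 70.0730%


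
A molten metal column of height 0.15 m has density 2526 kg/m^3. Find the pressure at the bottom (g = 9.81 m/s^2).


Formula: P = rho * g * h
rho * g = 2526 * 9.81 = 24780.06 N/m^3
P = 24780.06 * 0.15 = 3717.0090 Pa

3717.0090 Pa


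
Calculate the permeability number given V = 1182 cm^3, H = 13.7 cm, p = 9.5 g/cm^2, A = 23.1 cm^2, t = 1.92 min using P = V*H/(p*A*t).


Formula: Permeability Number P = (V * H) / (p * A * t)
Numerator: V * H = 1182 * 13.7 = 16193.4
Denominator: p * A * t = 9.5 * 23.1 * 1.92 = 421.344
P = 16193.4 / 421.344 = 38.4327

Final answer: 38.4327


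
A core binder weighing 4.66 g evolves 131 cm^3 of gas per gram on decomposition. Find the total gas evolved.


Formula: V_gas = W_binder * gas_evolution_rate
V = 4.66 g * 131 cm^3/g = 610.4600 cm^3


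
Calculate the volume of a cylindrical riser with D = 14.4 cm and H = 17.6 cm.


Formula: V = pi * (D/2)^2 * H  (cylinder volume)
Radius = D/2 = 14.4/2 = 7.2 cm
V = pi * 7.2^2 * 17.6 = 2866.3389 cm^3

Answer: 2866.3389 cm^3


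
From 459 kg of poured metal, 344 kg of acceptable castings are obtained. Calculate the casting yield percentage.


Formula: Casting Yield = (W_good / W_total) * 100
Yield = (344 kg / 459 kg) * 100 = 74.9455%

74.9455%


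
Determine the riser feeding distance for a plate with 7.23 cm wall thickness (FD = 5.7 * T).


Formula: FD = 5.7 * T  (riser feeding-distance rule)
FD = 5.7 * 7.23 cm = 41.2110 cm

41.2110 cm


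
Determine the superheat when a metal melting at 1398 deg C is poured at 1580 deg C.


Formula: Superheat = T_pour - T_melt
Superheat = 1580 - 1398 = 182 deg C


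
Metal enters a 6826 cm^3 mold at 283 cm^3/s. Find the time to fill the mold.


Formula: t_fill = V_mold / Q_flow
t = 6826 cm^3 / 283 cm^3/s = 24.1201 s

Answer: 24.1201 s


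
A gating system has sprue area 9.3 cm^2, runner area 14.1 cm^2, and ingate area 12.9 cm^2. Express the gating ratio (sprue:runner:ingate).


Sprue:Runner:Ingate = 1 : 14.1/9.3 : 12.9/9.3 = 1:1.52:1.39

Final answer: 1:1.52:1.39


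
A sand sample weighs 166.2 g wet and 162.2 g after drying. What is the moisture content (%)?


Formula: MC = (W_wet - W_dry) / W_wet * 100
Water mass = 166.2 - 162.2 = 4.0 g
MC = 4.0 / 166.2 * 100 = 2.4067%

2.4067%


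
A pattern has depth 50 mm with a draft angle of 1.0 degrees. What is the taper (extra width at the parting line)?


Formula: taper = depth * tan(draft_angle)
tan(1.0 deg) = 0.0174551
taper = 50 mm * 0.0174551 = 0.8728 mm

0.8728 mm


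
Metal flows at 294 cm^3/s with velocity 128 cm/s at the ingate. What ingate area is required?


Formula: A_ingate = Q / v  (continuity equation)
A = 294 cm^3/s / 128 cm/s = 2.2969 cm^2

Final answer: 2.2969 cm^2


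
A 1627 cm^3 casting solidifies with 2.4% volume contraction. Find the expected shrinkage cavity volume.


Formula: V_shrink = V_casting * shrinkage_pct / 100
V_shrink = 1627 cm^3 * 2.4 / 100 = 39.0480 cm^3

Final answer: 39.0480 cm^3


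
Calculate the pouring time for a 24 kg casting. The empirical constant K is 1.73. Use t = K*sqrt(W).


Formula: t = K * sqrt(W)
sqrt(W) = sqrt(24) = 4.89898
t = 1.73 * 4.89898 = 8.4752 s


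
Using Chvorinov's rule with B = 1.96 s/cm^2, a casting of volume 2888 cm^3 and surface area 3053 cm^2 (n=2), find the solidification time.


Formula: t_s = B * (V/A)^n  (Chvorinov's rule, n=2)
Modulus M = V/A = 2888/3053 = 0.945955 cm
M^2 = 0.945955^2 = 0.894831 cm^2
t_s = 1.96 * 0.894831 = 1.7539 s

Final answer: 1.7539 s


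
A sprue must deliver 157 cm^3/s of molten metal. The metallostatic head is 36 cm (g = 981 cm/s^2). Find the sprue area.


Formula: v = sqrt(2*g*h), A = Q/v
Velocity: v = sqrt(2 * 981 * 36) = sqrt(70632) = 265.7668 cm/s
Sprue area: A = Q / v = 157 / 265.7668 = 0.5907 cm^2

0.5907 cm^2


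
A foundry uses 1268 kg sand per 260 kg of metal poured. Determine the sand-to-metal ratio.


Formula: Sand-to-Metal Ratio = W_sand / W_metal
Ratio = 1268 kg / 260 kg = 4.8769

Answer: 4.8769


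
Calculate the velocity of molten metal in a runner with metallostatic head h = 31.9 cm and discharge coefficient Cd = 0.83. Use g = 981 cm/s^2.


Formula: v = Cd * sqrt(2 * g * h)  (Torricelli with discharge coefficient)
2*g*h = 2 * 981 * 31.9 = 62587.8 cm^2/s^2
sqrt(62587.8) = 250.17554 cm/s
v = 0.83 * 250.17554 = 207.6457 cm/s

207.6457 cm/s


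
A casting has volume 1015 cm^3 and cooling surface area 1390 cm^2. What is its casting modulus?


Formula: Casting Modulus M = V / A
M = 1015 cm^3 / 1390 cm^2 = 0.7302 cm

0.7302 cm


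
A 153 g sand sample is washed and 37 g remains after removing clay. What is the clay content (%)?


Formula: Clay% = (W_total - W_washed) / W_total * 100
Clay mass = 153 - 37 = 116 g
Clay% = 116 / 153 * 100 = 75.8170%

Answer: 75.8170%


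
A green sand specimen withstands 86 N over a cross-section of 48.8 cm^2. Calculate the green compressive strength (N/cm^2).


Formula: Compressive Strength = Force / Area
Strength = 86 N / 48.8 cm^2 = 1.7623 N/cm^2

Final answer: 1.7623 N/cm^2


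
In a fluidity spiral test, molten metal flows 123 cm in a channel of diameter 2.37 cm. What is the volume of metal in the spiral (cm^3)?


Formula: V = pi * (d/2)^2 * L  (cylinder volume)
Radius = 2.37/2 = 1.185 cm
V = pi * 1.185^2 * 123 = 542.6149 cm^3


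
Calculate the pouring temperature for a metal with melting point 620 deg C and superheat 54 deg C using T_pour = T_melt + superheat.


Formula: T_pour = T_melt + Superheat
T_pour = 620 + 54 = 674 deg C

Answer: 674 deg C


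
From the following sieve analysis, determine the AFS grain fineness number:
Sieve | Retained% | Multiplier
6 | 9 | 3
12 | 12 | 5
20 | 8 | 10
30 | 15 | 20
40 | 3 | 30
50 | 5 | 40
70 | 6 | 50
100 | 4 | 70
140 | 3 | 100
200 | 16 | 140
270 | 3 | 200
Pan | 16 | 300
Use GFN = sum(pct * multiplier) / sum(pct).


Formula: GFN = sum(pct * multiplier) / sum(pct)
sum(pct * multiplier) = 9277
sum(pct) = 100
GFN = 9277 / 100 = 92.77

Answer: 92.77


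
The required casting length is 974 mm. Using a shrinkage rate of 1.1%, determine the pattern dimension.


Formula: L_pattern = L_casting * (1 + shrinkage_rate/100)
Shrinkage factor = 1 + 1.1/100 = 1.011
L_pattern = 974 mm * 1.011 = 984.7140 mm


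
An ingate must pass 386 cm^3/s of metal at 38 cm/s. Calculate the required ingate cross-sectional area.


Formula: A_ingate = Q / v  (continuity equation)
A = 386 cm^3/s / 38 cm/s = 10.1579 cm^2


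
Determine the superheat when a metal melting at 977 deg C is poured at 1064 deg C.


Formula: Superheat = T_pour - T_melt
Superheat = 1064 - 977 = 87 deg C


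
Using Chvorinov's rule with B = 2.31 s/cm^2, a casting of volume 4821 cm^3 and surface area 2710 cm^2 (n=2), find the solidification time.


Formula: t_s = B * (V/A)^n  (Chvorinov's rule, n=2)
Modulus M = V/A = 4821/2710 = 1.778967 cm
M^2 = 1.778967^2 = 3.164724 cm^2
t_s = 2.31 * 3.164724 = 7.3105 s

7.3105 s


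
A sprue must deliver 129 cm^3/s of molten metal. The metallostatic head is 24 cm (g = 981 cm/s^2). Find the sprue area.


Formula: v = sqrt(2*g*h), A = Q/v
Velocity: v = sqrt(2 * 981 * 24) = sqrt(47088) = 216.9977 cm/s
Sprue area: A = Q / v = 129 / 216.9977 = 0.5945 cm^2

Final answer: 0.5945 cm^2


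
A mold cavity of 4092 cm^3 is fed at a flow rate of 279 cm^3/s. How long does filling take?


Formula: t_fill = V_mold / Q_flow
t = 4092 cm^3 / 279 cm^3/s = 14.6667 s

14.6667 s


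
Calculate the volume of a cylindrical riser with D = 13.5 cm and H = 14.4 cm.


Formula: V = pi * (D/2)^2 * H  (cylinder volume)
Radius = D/2 = 13.5/2 = 6.75 cm
V = pi * 6.75^2 * 14.4 = 2061.1989 cm^3

Final answer: 2061.1989 cm^3


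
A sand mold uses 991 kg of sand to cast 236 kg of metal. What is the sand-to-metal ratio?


Formula: Sand-to-Metal Ratio = W_sand / W_metal
Ratio = 991 kg / 236 kg = 4.1992


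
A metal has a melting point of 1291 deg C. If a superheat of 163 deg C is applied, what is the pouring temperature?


Formula: T_pour = T_melt + Superheat
T_pour = 1291 + 163 = 1454 deg C

Answer: 1454 deg C


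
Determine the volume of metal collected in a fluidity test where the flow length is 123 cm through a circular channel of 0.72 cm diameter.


Formula: V = pi * (d/2)^2 * L  (cylinder volume)
Radius = 0.72/2 = 0.36 cm
V = pi * 0.36^2 * 123 = 50.0795 cm^3

50.0795 cm^3


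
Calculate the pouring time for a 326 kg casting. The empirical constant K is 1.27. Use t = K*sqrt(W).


Formula: t = K * sqrt(W)
sqrt(W) = sqrt(326) = 18.05547
t = 1.27 * 18.05547 = 22.9304 s

22.9304 s


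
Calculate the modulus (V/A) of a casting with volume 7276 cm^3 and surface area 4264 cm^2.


Formula: Casting Modulus M = V / A
M = 7276 cm^3 / 4264 cm^2 = 1.7064 cm

Final answer: 1.7064 cm


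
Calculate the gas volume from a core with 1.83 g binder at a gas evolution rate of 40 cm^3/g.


Formula: V_gas = W_binder * gas_evolution_rate
V = 1.83 g * 40 cm^3/g = 73.2000 cm^3


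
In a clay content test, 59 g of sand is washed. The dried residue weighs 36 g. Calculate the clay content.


Formula: Clay% = (W_total - W_washed) / W_total * 100
Clay mass = 59 - 36 = 23 g
Clay% = 23 / 59 * 100 = 38.9831%

38.9831%


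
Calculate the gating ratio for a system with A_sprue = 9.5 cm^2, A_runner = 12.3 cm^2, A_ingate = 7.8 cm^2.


Sprue:Runner:Ingate = 1 : 12.3/9.5 : 7.8/9.5 = 1:1.29:0.82

Final answer: 1:1.29:0.82


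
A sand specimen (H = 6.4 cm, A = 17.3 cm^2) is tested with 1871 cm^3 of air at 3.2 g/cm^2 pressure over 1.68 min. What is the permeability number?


Formula: Permeability Number P = (V * H) / (p * A * t)
Numerator: V * H = 1871 * 6.4 = 11974.4
Denominator: p * A * t = 3.2 * 17.3 * 1.68 = 93.0048
P = 11974.4 / 93.0048 = 128.7503

Final answer: 128.7503


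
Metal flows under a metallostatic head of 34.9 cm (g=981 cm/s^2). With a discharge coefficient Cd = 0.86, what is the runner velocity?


Formula: v = Cd * sqrt(2 * g * h)  (Torricelli with discharge coefficient)
2*g*h = 2 * 981 * 34.9 = 68473.8 cm^2/s^2
sqrt(68473.8) = 261.67499 cm/s
v = 0.86 * 261.67499 = 225.0405 cm/s


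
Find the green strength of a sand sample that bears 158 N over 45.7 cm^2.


Formula: Compressive Strength = Force / Area
Strength = 158 N / 45.7 cm^2 = 3.4573 N/cm^2

Answer: 3.4573 N/cm^2


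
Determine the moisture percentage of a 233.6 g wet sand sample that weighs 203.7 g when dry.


Formula: MC = (W_wet - W_dry) / W_wet * 100
Water mass = 233.6 - 203.7 = 29.9 g
MC = 29.9 / 233.6 * 100 = 12.7997%

Final answer: 12.7997%


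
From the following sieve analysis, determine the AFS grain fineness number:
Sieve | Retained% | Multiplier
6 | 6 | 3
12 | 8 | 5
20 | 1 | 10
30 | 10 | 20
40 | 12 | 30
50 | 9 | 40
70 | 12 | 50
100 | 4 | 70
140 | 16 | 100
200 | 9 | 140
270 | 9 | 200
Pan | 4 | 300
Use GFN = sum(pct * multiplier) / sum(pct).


Formula: GFN = sum(pct * multiplier) / sum(pct)
sum(pct * multiplier) = 7728
sum(pct) = 100
GFN = 7728 / 100 = 77.28

Final answer: 77.28


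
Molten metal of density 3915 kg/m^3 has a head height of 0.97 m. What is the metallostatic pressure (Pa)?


Formula: P = rho * g * h
rho * g = 3915 * 9.81 = 38406.15 N/m^3
P = 38406.15 * 0.97 = 37253.9655 Pa

37253.9655 Pa


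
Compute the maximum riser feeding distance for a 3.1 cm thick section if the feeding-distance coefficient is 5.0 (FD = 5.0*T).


Formula: FD = 5.0 * T  (riser feeding-distance rule)
FD = 5.0 * 3.1 cm = 15.5000 cm

Answer: 15.5000 cm


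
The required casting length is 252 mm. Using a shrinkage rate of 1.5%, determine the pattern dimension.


Formula: L_pattern = L_casting * (1 + shrinkage_rate/100)
Shrinkage factor = 1 + 1.5/100 = 1.015
L_pattern = 252 mm * 1.015 = 255.7800 mm

Answer: 255.7800 mm


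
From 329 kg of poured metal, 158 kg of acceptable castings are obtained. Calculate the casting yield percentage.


Formula: Casting Yield = (W_good / W_total) * 100
Yield = (158 kg / 329 kg) * 100 = 48.0243%


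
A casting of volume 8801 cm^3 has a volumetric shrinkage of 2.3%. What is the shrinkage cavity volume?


Formula: V_shrink = V_casting * shrinkage_pct / 100
V_shrink = 8801 cm^3 * 2.3 / 100 = 202.4230 cm^3


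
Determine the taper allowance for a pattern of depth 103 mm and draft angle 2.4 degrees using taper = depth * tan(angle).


Formula: taper = depth * tan(draft_angle)
tan(2.4 deg) = 0.0419124
taper = 103 mm * 0.0419124 = 4.3170 mm

4.3170 mm


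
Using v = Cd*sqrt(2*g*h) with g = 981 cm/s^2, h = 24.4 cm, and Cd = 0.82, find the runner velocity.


Formula: v = Cd * sqrt(2 * g * h)  (Torricelli with discharge coefficient)
2*g*h = 2 * 981 * 24.4 = 47872.8 cm^2/s^2
sqrt(47872.8) = 218.79854 cm/s
v = 0.82 * 218.79854 = 179.4148 cm/s

179.4148 cm/s


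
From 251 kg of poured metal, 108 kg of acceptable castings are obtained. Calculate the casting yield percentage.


Formula: Casting Yield = (W_good / W_total) * 100
Yield = (108 kg / 251 kg) * 100 = 43.0279%

43.0279%


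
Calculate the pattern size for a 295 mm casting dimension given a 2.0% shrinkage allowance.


Formula: L_pattern = L_casting * (1 + shrinkage_rate/100)
Shrinkage factor = 1 + 2.0/100 = 1.02
L_pattern = 295 mm * 1.02 = 300.9000 mm

300.9000 mm


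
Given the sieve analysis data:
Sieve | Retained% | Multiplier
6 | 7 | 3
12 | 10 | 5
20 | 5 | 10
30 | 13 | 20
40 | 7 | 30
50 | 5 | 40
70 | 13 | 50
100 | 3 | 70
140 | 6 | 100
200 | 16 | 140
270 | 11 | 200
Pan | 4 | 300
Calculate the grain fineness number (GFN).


Formula: GFN = sum(pct * multiplier) / sum(pct)
sum(pct * multiplier) = 7891
sum(pct) = 100
GFN = 7891 / 100 = 78.91

Final answer: 78.91


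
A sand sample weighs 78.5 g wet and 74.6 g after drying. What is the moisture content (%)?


Formula: MC = (W_wet - W_dry) / W_wet * 100
Water mass = 78.5 - 74.6 = 3.9 g
MC = 3.9 / 78.5 * 100 = 4.9682%

Final answer: 4.9682%


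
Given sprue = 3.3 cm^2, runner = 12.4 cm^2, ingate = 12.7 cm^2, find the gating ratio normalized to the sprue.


Sprue:Runner:Ingate = 1 : 12.4/3.3 : 12.7/3.3 = 1:3.76:3.85


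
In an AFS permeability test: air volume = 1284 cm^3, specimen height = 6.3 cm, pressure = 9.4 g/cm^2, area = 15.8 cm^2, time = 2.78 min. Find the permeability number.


Formula: Permeability Number P = (V * H) / (p * A * t)
Numerator: V * H = 1284 * 6.3 = 8089.2
Denominator: p * A * t = 9.4 * 15.8 * 2.78 = 412.8856
P = 8089.2 / 412.8856 = 19.5919


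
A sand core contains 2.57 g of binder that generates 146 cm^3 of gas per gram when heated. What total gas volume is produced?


Formula: V_gas = W_binder * gas_evolution_rate
V = 2.57 g * 146 cm^3/g = 375.2200 cm^3

375.2200 cm^3


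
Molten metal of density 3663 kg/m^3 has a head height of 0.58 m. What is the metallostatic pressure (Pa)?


Formula: P = rho * g * h
rho * g = 3663 * 9.81 = 35934.03 N/m^3
P = 35934.03 * 0.58 = 20841.7374 Pa

20841.7374 Pa


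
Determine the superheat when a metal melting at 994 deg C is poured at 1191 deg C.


Formula: Superheat = T_pour - T_melt
Superheat = 1191 - 994 = 197 deg C

Answer: 197 deg C


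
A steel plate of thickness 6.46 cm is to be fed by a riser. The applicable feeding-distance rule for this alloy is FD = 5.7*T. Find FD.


Formula: FD = 5.7 * T  (riser feeding-distance rule)
FD = 5.7 * 6.46 cm = 36.8220 cm


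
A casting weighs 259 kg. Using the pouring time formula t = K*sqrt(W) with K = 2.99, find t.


Formula: t = K * sqrt(W)
sqrt(W) = sqrt(259) = 16.09348
t = 2.99 * 16.09348 = 48.1195 s

Answer: 48.1195 s


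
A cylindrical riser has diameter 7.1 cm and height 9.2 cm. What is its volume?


Formula: V = pi * (D/2)^2 * H  (cylinder volume)
Radius = D/2 = 7.1/2 = 3.55 cm
V = pi * 3.55^2 * 9.2 = 364.2457 cm^3


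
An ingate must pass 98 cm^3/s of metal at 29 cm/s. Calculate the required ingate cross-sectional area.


Formula: A_ingate = Q / v  (continuity equation)
A = 98 cm^3/s / 29 cm/s = 3.3793 cm^2

3.3793 cm^2


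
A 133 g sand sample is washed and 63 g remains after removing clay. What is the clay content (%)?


Formula: Clay% = (W_total - W_washed) / W_total * 100
Clay mass = 133 - 63 = 70 g
Clay% = 70 / 133 * 100 = 52.6316%

52.6316%


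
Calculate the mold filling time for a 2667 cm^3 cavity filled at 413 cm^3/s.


Formula: t_fill = V_mold / Q_flow
t = 2667 cm^3 / 413 cm^3/s = 6.4576 s

Final answer: 6.4576 s


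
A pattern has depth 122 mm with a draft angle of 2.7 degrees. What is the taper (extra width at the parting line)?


Formula: taper = depth * tan(draft_angle)
tan(2.7 deg) = 0.0471588
taper = 122 mm * 0.0471588 = 5.7534 mm

Answer: 5.7534 mm


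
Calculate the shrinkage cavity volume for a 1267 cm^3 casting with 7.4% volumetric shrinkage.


Formula: V_shrink = V_casting * shrinkage_pct / 100
V_shrink = 1267 cm^3 * 7.4 / 100 = 93.7580 cm^3

93.7580 cm^3


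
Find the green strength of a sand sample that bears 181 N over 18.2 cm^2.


Formula: Compressive Strength = Force / Area
Strength = 181 N / 18.2 cm^2 = 9.9451 N/cm^2

Answer: 9.9451 N/cm^2


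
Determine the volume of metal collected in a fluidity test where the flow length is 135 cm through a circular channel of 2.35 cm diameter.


Formula: V = pi * (d/2)^2 * L  (cylinder volume)
Radius = 2.35/2 = 1.175 cm
V = pi * 1.175^2 * 135 = 585.5438 cm^3

Final answer: 585.5438 cm^3


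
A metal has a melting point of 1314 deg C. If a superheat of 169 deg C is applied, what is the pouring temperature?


Formula: T_pour = T_melt + Superheat
T_pour = 1314 + 169 = 1483 deg C

Answer: 1483 deg C


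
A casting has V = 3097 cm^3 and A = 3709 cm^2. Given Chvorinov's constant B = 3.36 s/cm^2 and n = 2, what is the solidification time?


Formula: t_s = B * (V/A)^n  (Chvorinov's rule, n=2)
Modulus M = V/A = 3097/3709 = 0.834996 cm
M^2 = 0.834996^2 = 0.697218 cm^2
t_s = 3.36 * 0.697218 = 2.3427 s

2.3427 s


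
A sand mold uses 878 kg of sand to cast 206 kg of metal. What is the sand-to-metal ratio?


Formula: Sand-to-Metal Ratio = W_sand / W_metal
Ratio = 878 kg / 206 kg = 4.2621

4.2621


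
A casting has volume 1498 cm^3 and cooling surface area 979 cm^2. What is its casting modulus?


Formula: Casting Modulus M = V / A
M = 1498 cm^3 / 979 cm^2 = 1.5301 cm

Final answer: 1.5301 cm


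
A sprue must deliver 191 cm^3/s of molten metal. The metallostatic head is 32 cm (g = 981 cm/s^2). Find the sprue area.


Formula: v = sqrt(2*g*h), A = Q/v
Velocity: v = sqrt(2 * 981 * 32) = sqrt(62784) = 250.5674 cm/s
Sprue area: A = Q / v = 191 / 250.5674 = 0.7623 cm^2

0.7623 cm^2


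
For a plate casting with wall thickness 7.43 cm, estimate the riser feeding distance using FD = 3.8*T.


Formula: FD = 3.8 * T  (riser feeding-distance rule)
FD = 3.8 * 7.43 cm = 28.2340 cm

28.2340 cm


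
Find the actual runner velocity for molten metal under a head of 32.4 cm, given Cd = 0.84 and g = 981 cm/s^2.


Formula: v = Cd * sqrt(2 * g * h)  (Torricelli with discharge coefficient)
2*g*h = 2 * 981 * 32.4 = 63568.8 cm^2/s^2
sqrt(63568.8) = 252.12854 cm/s
v = 0.84 * 252.12854 = 211.7880 cm/s

Final answer: 211.7880 cm/s


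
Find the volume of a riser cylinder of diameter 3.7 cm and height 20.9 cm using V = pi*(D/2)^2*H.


Formula: V = pi * (D/2)^2 * H  (cylinder volume)
Radius = D/2 = 3.7/2 = 1.85 cm
V = pi * 1.85^2 * 20.9 = 224.7189 cm^3

Answer: 224.7189 cm^3


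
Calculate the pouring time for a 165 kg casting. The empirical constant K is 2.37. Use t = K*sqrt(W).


Formula: t = K * sqrt(W)
sqrt(W) = sqrt(165) = 12.84523
t = 2.37 * 12.84523 = 30.4432 s

Final answer: 30.4432 s


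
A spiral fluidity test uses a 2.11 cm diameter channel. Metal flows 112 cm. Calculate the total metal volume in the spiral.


Formula: V = pi * (d/2)^2 * L  (cylinder volume)
Radius = 2.11/2 = 1.055 cm
V = pi * 1.055^2 * 112 = 391.6272 cm^3


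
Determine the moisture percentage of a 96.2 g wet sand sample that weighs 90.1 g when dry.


Formula: MC = (W_wet - W_dry) / W_wet * 100
Water mass = 96.2 - 90.1 = 6.1 g
MC = 6.1 / 96.2 * 100 = 6.3410%

Answer: 6.3410%


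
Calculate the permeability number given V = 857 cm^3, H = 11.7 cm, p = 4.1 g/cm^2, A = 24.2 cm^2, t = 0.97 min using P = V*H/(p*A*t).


Formula: Permeability Number P = (V * H) / (p * A * t)
Numerator: V * H = 857 * 11.7 = 10026.9
Denominator: p * A * t = 4.1 * 24.2 * 0.97 = 96.2434
P = 10026.9 / 96.2434 = 104.1827


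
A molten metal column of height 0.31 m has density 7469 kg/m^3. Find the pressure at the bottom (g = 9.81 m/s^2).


Formula: P = rho * g * h
rho * g = 7469 * 9.81 = 73270.89 N/m^3
P = 73270.89 * 0.31 = 22713.9759 Pa

Answer: 22713.9759 Pa


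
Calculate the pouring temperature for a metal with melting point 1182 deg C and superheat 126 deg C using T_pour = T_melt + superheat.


Formula: T_pour = T_melt + Superheat
T_pour = 1182 + 126 = 1308 deg C


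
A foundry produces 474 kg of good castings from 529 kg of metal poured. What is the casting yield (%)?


Formula: Casting Yield = (W_good / W_total) * 100
Yield = (474 kg / 529 kg) * 100 = 89.6030%

Final answer: 89.6030%


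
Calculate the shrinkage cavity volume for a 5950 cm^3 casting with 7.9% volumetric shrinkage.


Formula: V_shrink = V_casting * shrinkage_pct / 100
V_shrink = 5950 cm^3 * 7.9 / 100 = 470.0500 cm^3

Answer: 470.0500 cm^3


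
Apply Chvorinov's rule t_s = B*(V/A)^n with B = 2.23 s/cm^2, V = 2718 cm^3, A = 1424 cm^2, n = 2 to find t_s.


Formula: t_s = B * (V/A)^n  (Chvorinov's rule, n=2)
Modulus M = V/A = 2718/1424 = 1.908708 cm
M^2 = 1.908708^2 = 3.643166 cm^2
t_s = 2.23 * 3.643166 = 8.1243 s

Final answer: 8.1243 s


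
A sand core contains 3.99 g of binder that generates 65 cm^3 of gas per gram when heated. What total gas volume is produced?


Formula: V_gas = W_binder * gas_evolution_rate
V = 3.99 g * 65 cm^3/g = 259.3500 cm^3


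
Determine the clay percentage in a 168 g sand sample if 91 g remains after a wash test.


Formula: Clay% = (W_total - W_washed) / W_total * 100
Clay mass = 168 - 91 = 77 g
Clay% = 77 / 168 * 100 = 45.8333%

Answer: 45.8333%


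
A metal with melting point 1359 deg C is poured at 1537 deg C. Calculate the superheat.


Formula: Superheat = T_pour - T_melt
Superheat = 1537 - 1359 = 178 deg C

Final answer: 178 deg C


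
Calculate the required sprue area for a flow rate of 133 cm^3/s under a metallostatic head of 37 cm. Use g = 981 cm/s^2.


Formula: v = sqrt(2*g*h), A = Q/v
Velocity: v = sqrt(2 * 981 * 37) = sqrt(72594) = 269.4327 cm/s
Sprue area: A = Q / v = 133 / 269.4327 = 0.4936 cm^2

0.4936 cm^2


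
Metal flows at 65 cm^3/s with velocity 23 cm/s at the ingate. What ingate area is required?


Formula: A_ingate = Q / v  (continuity equation)
A = 65 cm^3/s / 23 cm/s = 2.8261 cm^2

Final answer: 2.8261 cm^2


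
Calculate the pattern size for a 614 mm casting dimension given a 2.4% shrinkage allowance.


Formula: L_pattern = L_casting * (1 + shrinkage_rate/100)
Shrinkage factor = 1 + 2.4/100 = 1.024
L_pattern = 614 mm * 1.024 = 628.7360 mm


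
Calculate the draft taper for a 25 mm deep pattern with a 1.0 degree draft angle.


Formula: taper = depth * tan(draft_angle)
tan(1.0 deg) = 0.0174551
taper = 25 mm * 0.0174551 = 0.4364 mm

0.4364 mm


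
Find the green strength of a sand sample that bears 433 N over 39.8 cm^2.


Formula: Compressive Strength = Force / Area
Strength = 433 N / 39.8 cm^2 = 10.8794 N/cm^2

Final answer: 10.8794 N/cm^2


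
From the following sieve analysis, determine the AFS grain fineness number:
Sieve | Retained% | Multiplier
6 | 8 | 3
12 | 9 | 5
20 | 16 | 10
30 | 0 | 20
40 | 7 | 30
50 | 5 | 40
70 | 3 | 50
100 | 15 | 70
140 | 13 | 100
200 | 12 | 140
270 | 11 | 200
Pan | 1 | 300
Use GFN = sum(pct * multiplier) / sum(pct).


Formula: GFN = sum(pct * multiplier) / sum(pct)
sum(pct * multiplier) = 7319
sum(pct) = 100
GFN = 7319 / 100 = 73.19

Final answer: 73.19
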